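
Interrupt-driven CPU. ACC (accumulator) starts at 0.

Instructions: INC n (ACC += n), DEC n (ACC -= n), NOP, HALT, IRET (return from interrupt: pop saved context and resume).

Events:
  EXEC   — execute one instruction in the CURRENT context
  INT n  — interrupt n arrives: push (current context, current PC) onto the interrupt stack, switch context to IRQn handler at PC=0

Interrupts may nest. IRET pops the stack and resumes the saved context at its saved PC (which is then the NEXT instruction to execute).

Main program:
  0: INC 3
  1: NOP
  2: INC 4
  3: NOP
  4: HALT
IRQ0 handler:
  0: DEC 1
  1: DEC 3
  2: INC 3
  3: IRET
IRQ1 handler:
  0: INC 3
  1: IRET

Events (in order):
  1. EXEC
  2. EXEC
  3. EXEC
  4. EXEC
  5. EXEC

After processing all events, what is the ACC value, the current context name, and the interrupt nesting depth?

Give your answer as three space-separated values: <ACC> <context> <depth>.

Event 1 (EXEC): [MAIN] PC=0: INC 3 -> ACC=3
Event 2 (EXEC): [MAIN] PC=1: NOP
Event 3 (EXEC): [MAIN] PC=2: INC 4 -> ACC=7
Event 4 (EXEC): [MAIN] PC=3: NOP
Event 5 (EXEC): [MAIN] PC=4: HALT

Answer: 7 MAIN 0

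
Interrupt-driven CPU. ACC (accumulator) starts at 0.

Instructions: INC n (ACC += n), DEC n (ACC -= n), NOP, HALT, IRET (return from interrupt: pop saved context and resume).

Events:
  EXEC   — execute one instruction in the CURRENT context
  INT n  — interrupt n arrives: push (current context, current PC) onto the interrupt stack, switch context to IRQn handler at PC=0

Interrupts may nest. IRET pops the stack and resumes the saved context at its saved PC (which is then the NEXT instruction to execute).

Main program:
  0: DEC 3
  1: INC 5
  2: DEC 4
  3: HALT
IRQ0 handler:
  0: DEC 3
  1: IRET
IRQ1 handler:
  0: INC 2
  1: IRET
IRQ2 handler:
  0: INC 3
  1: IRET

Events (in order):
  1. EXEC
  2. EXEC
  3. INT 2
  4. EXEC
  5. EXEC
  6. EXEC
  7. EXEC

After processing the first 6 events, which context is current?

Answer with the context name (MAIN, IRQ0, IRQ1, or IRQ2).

Event 1 (EXEC): [MAIN] PC=0: DEC 3 -> ACC=-3
Event 2 (EXEC): [MAIN] PC=1: INC 5 -> ACC=2
Event 3 (INT 2): INT 2 arrives: push (MAIN, PC=2), enter IRQ2 at PC=0 (depth now 1)
Event 4 (EXEC): [IRQ2] PC=0: INC 3 -> ACC=5
Event 5 (EXEC): [IRQ2] PC=1: IRET -> resume MAIN at PC=2 (depth now 0)
Event 6 (EXEC): [MAIN] PC=2: DEC 4 -> ACC=1

Answer: MAIN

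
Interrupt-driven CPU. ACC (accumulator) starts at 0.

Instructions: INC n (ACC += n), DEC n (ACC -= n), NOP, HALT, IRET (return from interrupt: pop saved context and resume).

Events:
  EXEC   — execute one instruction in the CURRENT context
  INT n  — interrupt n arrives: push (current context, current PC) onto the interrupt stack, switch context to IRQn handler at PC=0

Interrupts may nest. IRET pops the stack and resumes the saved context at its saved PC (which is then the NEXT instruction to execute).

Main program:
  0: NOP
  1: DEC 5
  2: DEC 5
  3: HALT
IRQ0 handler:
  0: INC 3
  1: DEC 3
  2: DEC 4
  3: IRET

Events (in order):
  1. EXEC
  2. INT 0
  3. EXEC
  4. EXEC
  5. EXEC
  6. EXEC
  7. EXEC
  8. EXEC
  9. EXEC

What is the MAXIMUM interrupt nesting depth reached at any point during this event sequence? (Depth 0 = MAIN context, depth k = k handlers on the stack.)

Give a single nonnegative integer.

Event 1 (EXEC): [MAIN] PC=0: NOP [depth=0]
Event 2 (INT 0): INT 0 arrives: push (MAIN, PC=1), enter IRQ0 at PC=0 (depth now 1) [depth=1]
Event 3 (EXEC): [IRQ0] PC=0: INC 3 -> ACC=3 [depth=1]
Event 4 (EXEC): [IRQ0] PC=1: DEC 3 -> ACC=0 [depth=1]
Event 5 (EXEC): [IRQ0] PC=2: DEC 4 -> ACC=-4 [depth=1]
Event 6 (EXEC): [IRQ0] PC=3: IRET -> resume MAIN at PC=1 (depth now 0) [depth=0]
Event 7 (EXEC): [MAIN] PC=1: DEC 5 -> ACC=-9 [depth=0]
Event 8 (EXEC): [MAIN] PC=2: DEC 5 -> ACC=-14 [depth=0]
Event 9 (EXEC): [MAIN] PC=3: HALT [depth=0]
Max depth observed: 1

Answer: 1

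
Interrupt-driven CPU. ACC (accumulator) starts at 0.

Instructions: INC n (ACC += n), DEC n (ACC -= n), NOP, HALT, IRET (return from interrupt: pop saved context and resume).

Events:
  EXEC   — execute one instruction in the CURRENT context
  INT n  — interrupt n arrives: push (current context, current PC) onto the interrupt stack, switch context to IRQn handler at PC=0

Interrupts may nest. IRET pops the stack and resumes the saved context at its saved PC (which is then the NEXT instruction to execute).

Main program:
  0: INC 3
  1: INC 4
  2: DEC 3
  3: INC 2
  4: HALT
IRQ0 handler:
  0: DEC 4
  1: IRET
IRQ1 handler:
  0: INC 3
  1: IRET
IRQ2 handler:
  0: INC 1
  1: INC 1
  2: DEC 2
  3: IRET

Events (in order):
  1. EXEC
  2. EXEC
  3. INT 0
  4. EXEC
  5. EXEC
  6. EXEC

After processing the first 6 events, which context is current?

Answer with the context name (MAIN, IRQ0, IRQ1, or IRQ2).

Answer: MAIN

Derivation:
Event 1 (EXEC): [MAIN] PC=0: INC 3 -> ACC=3
Event 2 (EXEC): [MAIN] PC=1: INC 4 -> ACC=7
Event 3 (INT 0): INT 0 arrives: push (MAIN, PC=2), enter IRQ0 at PC=0 (depth now 1)
Event 4 (EXEC): [IRQ0] PC=0: DEC 4 -> ACC=3
Event 5 (EXEC): [IRQ0] PC=1: IRET -> resume MAIN at PC=2 (depth now 0)
Event 6 (EXEC): [MAIN] PC=2: DEC 3 -> ACC=0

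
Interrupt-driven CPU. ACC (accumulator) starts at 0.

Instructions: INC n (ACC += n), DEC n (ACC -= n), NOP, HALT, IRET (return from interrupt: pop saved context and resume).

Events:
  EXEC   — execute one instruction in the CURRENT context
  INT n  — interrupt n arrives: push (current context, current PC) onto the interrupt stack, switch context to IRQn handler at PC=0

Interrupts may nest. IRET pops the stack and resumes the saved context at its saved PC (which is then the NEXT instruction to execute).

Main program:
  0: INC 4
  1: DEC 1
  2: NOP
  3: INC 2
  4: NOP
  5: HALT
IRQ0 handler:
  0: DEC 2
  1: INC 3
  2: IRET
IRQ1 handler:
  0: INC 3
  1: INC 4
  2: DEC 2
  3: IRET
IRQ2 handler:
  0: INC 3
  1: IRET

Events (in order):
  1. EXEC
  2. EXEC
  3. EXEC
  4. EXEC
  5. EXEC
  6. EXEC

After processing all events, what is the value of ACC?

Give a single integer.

Answer: 5

Derivation:
Event 1 (EXEC): [MAIN] PC=0: INC 4 -> ACC=4
Event 2 (EXEC): [MAIN] PC=1: DEC 1 -> ACC=3
Event 3 (EXEC): [MAIN] PC=2: NOP
Event 4 (EXEC): [MAIN] PC=3: INC 2 -> ACC=5
Event 5 (EXEC): [MAIN] PC=4: NOP
Event 6 (EXEC): [MAIN] PC=5: HALT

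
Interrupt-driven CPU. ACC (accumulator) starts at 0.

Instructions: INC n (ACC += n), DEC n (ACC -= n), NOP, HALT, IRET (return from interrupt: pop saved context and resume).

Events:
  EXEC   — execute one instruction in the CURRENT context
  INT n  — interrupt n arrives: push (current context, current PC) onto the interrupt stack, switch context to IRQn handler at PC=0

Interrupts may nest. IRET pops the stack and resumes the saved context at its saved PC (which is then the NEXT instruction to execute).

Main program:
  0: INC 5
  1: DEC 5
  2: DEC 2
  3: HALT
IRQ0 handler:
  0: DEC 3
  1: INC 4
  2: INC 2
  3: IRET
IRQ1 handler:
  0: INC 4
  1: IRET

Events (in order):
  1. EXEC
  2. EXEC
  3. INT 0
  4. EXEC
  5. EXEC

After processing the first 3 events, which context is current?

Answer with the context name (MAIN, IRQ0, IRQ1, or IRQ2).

Event 1 (EXEC): [MAIN] PC=0: INC 5 -> ACC=5
Event 2 (EXEC): [MAIN] PC=1: DEC 5 -> ACC=0
Event 3 (INT 0): INT 0 arrives: push (MAIN, PC=2), enter IRQ0 at PC=0 (depth now 1)

Answer: IRQ0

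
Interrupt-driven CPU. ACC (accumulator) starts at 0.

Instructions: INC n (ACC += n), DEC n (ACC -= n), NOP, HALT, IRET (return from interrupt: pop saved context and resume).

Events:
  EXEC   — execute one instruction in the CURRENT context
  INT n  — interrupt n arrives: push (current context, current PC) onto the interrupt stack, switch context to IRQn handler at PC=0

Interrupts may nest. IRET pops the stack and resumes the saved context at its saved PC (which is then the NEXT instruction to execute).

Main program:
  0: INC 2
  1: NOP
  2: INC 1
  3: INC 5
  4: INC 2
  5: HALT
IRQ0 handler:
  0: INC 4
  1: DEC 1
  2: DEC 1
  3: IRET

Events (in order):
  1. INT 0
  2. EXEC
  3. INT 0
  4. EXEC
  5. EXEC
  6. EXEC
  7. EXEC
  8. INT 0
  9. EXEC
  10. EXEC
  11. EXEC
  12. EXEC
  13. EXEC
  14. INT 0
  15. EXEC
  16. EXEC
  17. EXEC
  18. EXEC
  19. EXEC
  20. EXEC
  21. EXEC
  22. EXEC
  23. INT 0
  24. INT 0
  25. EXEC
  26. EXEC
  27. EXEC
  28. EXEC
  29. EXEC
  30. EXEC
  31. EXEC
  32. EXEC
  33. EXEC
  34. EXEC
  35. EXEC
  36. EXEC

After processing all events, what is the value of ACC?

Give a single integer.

Event 1 (INT 0): INT 0 arrives: push (MAIN, PC=0), enter IRQ0 at PC=0 (depth now 1)
Event 2 (EXEC): [IRQ0] PC=0: INC 4 -> ACC=4
Event 3 (INT 0): INT 0 arrives: push (IRQ0, PC=1), enter IRQ0 at PC=0 (depth now 2)
Event 4 (EXEC): [IRQ0] PC=0: INC 4 -> ACC=8
Event 5 (EXEC): [IRQ0] PC=1: DEC 1 -> ACC=7
Event 6 (EXEC): [IRQ0] PC=2: DEC 1 -> ACC=6
Event 7 (EXEC): [IRQ0] PC=3: IRET -> resume IRQ0 at PC=1 (depth now 1)
Event 8 (INT 0): INT 0 arrives: push (IRQ0, PC=1), enter IRQ0 at PC=0 (depth now 2)
Event 9 (EXEC): [IRQ0] PC=0: INC 4 -> ACC=10
Event 10 (EXEC): [IRQ0] PC=1: DEC 1 -> ACC=9
Event 11 (EXEC): [IRQ0] PC=2: DEC 1 -> ACC=8
Event 12 (EXEC): [IRQ0] PC=3: IRET -> resume IRQ0 at PC=1 (depth now 1)
Event 13 (EXEC): [IRQ0] PC=1: DEC 1 -> ACC=7
Event 14 (INT 0): INT 0 arrives: push (IRQ0, PC=2), enter IRQ0 at PC=0 (depth now 2)
Event 15 (EXEC): [IRQ0] PC=0: INC 4 -> ACC=11
Event 16 (EXEC): [IRQ0] PC=1: DEC 1 -> ACC=10
Event 17 (EXEC): [IRQ0] PC=2: DEC 1 -> ACC=9
Event 18 (EXEC): [IRQ0] PC=3: IRET -> resume IRQ0 at PC=2 (depth now 1)
Event 19 (EXEC): [IRQ0] PC=2: DEC 1 -> ACC=8
Event 20 (EXEC): [IRQ0] PC=3: IRET -> resume MAIN at PC=0 (depth now 0)
Event 21 (EXEC): [MAIN] PC=0: INC 2 -> ACC=10
Event 22 (EXEC): [MAIN] PC=1: NOP
Event 23 (INT 0): INT 0 arrives: push (MAIN, PC=2), enter IRQ0 at PC=0 (depth now 1)
Event 24 (INT 0): INT 0 arrives: push (IRQ0, PC=0), enter IRQ0 at PC=0 (depth now 2)
Event 25 (EXEC): [IRQ0] PC=0: INC 4 -> ACC=14
Event 26 (EXEC): [IRQ0] PC=1: DEC 1 -> ACC=13
Event 27 (EXEC): [IRQ0] PC=2: DEC 1 -> ACC=12
Event 28 (EXEC): [IRQ0] PC=3: IRET -> resume IRQ0 at PC=0 (depth now 1)
Event 29 (EXEC): [IRQ0] PC=0: INC 4 -> ACC=16
Event 30 (EXEC): [IRQ0] PC=1: DEC 1 -> ACC=15
Event 31 (EXEC): [IRQ0] PC=2: DEC 1 -> ACC=14
Event 32 (EXEC): [IRQ0] PC=3: IRET -> resume MAIN at PC=2 (depth now 0)
Event 33 (EXEC): [MAIN] PC=2: INC 1 -> ACC=15
Event 34 (EXEC): [MAIN] PC=3: INC 5 -> ACC=20
Event 35 (EXEC): [MAIN] PC=4: INC 2 -> ACC=22
Event 36 (EXEC): [MAIN] PC=5: HALT

Answer: 22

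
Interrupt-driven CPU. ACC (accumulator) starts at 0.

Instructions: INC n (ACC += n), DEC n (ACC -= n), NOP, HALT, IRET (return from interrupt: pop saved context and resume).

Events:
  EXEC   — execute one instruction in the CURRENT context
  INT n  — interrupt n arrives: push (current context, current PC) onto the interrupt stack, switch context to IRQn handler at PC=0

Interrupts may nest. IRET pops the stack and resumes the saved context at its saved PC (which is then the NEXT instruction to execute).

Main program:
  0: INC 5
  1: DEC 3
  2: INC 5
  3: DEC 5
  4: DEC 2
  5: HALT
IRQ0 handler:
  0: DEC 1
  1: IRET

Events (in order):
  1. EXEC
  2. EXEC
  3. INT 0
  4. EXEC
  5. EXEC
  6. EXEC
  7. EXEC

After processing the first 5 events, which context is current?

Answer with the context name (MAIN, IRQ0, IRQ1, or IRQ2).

Event 1 (EXEC): [MAIN] PC=0: INC 5 -> ACC=5
Event 2 (EXEC): [MAIN] PC=1: DEC 3 -> ACC=2
Event 3 (INT 0): INT 0 arrives: push (MAIN, PC=2), enter IRQ0 at PC=0 (depth now 1)
Event 4 (EXEC): [IRQ0] PC=0: DEC 1 -> ACC=1
Event 5 (EXEC): [IRQ0] PC=1: IRET -> resume MAIN at PC=2 (depth now 0)

Answer: MAIN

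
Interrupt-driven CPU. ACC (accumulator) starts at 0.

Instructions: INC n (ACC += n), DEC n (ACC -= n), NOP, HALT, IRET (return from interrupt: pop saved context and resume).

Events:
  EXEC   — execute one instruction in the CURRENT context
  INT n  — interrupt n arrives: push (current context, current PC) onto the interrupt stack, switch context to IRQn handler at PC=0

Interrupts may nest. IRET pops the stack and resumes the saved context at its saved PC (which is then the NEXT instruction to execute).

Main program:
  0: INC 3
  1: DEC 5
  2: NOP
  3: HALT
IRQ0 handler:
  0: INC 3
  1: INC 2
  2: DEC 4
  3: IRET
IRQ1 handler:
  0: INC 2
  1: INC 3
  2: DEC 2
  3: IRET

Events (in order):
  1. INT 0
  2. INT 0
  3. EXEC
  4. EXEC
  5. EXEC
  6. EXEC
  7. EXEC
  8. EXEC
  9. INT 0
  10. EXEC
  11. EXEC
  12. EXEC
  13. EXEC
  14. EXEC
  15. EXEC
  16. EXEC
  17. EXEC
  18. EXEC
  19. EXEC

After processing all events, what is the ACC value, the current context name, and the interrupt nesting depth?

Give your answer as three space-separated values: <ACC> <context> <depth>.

Event 1 (INT 0): INT 0 arrives: push (MAIN, PC=0), enter IRQ0 at PC=0 (depth now 1)
Event 2 (INT 0): INT 0 arrives: push (IRQ0, PC=0), enter IRQ0 at PC=0 (depth now 2)
Event 3 (EXEC): [IRQ0] PC=0: INC 3 -> ACC=3
Event 4 (EXEC): [IRQ0] PC=1: INC 2 -> ACC=5
Event 5 (EXEC): [IRQ0] PC=2: DEC 4 -> ACC=1
Event 6 (EXEC): [IRQ0] PC=3: IRET -> resume IRQ0 at PC=0 (depth now 1)
Event 7 (EXEC): [IRQ0] PC=0: INC 3 -> ACC=4
Event 8 (EXEC): [IRQ0] PC=1: INC 2 -> ACC=6
Event 9 (INT 0): INT 0 arrives: push (IRQ0, PC=2), enter IRQ0 at PC=0 (depth now 2)
Event 10 (EXEC): [IRQ0] PC=0: INC 3 -> ACC=9
Event 11 (EXEC): [IRQ0] PC=1: INC 2 -> ACC=11
Event 12 (EXEC): [IRQ0] PC=2: DEC 4 -> ACC=7
Event 13 (EXEC): [IRQ0] PC=3: IRET -> resume IRQ0 at PC=2 (depth now 1)
Event 14 (EXEC): [IRQ0] PC=2: DEC 4 -> ACC=3
Event 15 (EXEC): [IRQ0] PC=3: IRET -> resume MAIN at PC=0 (depth now 0)
Event 16 (EXEC): [MAIN] PC=0: INC 3 -> ACC=6
Event 17 (EXEC): [MAIN] PC=1: DEC 5 -> ACC=1
Event 18 (EXEC): [MAIN] PC=2: NOP
Event 19 (EXEC): [MAIN] PC=3: HALT

Answer: 1 MAIN 0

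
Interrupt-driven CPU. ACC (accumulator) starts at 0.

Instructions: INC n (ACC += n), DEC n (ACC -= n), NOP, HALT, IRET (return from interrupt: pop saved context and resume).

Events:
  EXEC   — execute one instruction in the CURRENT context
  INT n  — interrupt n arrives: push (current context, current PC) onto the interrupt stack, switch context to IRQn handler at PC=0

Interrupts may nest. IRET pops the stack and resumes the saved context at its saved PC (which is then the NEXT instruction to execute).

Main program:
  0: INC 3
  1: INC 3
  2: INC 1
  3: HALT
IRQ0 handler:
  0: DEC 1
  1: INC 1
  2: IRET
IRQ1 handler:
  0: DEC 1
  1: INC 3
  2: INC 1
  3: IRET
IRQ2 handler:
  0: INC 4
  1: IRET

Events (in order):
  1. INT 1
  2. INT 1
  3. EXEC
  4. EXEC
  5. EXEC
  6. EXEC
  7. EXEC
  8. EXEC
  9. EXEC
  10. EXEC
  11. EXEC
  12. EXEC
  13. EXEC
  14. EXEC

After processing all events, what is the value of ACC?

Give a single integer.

Answer: 13

Derivation:
Event 1 (INT 1): INT 1 arrives: push (MAIN, PC=0), enter IRQ1 at PC=0 (depth now 1)
Event 2 (INT 1): INT 1 arrives: push (IRQ1, PC=0), enter IRQ1 at PC=0 (depth now 2)
Event 3 (EXEC): [IRQ1] PC=0: DEC 1 -> ACC=-1
Event 4 (EXEC): [IRQ1] PC=1: INC 3 -> ACC=2
Event 5 (EXEC): [IRQ1] PC=2: INC 1 -> ACC=3
Event 6 (EXEC): [IRQ1] PC=3: IRET -> resume IRQ1 at PC=0 (depth now 1)
Event 7 (EXEC): [IRQ1] PC=0: DEC 1 -> ACC=2
Event 8 (EXEC): [IRQ1] PC=1: INC 3 -> ACC=5
Event 9 (EXEC): [IRQ1] PC=2: INC 1 -> ACC=6
Event 10 (EXEC): [IRQ1] PC=3: IRET -> resume MAIN at PC=0 (depth now 0)
Event 11 (EXEC): [MAIN] PC=0: INC 3 -> ACC=9
Event 12 (EXEC): [MAIN] PC=1: INC 3 -> ACC=12
Event 13 (EXEC): [MAIN] PC=2: INC 1 -> ACC=13
Event 14 (EXEC): [MAIN] PC=3: HALT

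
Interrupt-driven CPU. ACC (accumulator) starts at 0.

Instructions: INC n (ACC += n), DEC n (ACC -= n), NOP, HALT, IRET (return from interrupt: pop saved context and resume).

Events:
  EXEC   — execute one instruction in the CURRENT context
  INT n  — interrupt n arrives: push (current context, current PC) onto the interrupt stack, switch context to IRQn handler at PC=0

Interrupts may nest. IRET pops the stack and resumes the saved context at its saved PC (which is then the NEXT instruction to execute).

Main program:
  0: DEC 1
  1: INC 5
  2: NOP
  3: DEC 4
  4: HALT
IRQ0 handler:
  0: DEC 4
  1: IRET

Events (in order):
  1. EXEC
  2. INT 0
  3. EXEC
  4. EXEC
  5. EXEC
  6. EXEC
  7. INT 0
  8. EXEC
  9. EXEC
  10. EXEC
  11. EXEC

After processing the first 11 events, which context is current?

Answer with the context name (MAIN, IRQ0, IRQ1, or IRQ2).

Answer: MAIN

Derivation:
Event 1 (EXEC): [MAIN] PC=0: DEC 1 -> ACC=-1
Event 2 (INT 0): INT 0 arrives: push (MAIN, PC=1), enter IRQ0 at PC=0 (depth now 1)
Event 3 (EXEC): [IRQ0] PC=0: DEC 4 -> ACC=-5
Event 4 (EXEC): [IRQ0] PC=1: IRET -> resume MAIN at PC=1 (depth now 0)
Event 5 (EXEC): [MAIN] PC=1: INC 5 -> ACC=0
Event 6 (EXEC): [MAIN] PC=2: NOP
Event 7 (INT 0): INT 0 arrives: push (MAIN, PC=3), enter IRQ0 at PC=0 (depth now 1)
Event 8 (EXEC): [IRQ0] PC=0: DEC 4 -> ACC=-4
Event 9 (EXEC): [IRQ0] PC=1: IRET -> resume MAIN at PC=3 (depth now 0)
Event 10 (EXEC): [MAIN] PC=3: DEC 4 -> ACC=-8
Event 11 (EXEC): [MAIN] PC=4: HALT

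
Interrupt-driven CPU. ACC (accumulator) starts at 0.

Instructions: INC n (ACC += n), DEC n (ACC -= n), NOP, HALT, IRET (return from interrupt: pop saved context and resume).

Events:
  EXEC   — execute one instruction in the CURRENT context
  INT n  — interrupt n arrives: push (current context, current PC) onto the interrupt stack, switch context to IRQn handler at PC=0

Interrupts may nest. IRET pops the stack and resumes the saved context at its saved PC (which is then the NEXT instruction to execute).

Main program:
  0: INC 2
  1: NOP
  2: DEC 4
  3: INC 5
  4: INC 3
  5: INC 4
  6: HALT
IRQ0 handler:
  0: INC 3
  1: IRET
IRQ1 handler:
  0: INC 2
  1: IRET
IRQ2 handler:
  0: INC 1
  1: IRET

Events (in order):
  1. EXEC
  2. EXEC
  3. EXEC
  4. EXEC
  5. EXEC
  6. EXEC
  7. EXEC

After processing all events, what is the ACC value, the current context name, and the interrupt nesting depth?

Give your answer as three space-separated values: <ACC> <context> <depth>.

Answer: 10 MAIN 0

Derivation:
Event 1 (EXEC): [MAIN] PC=0: INC 2 -> ACC=2
Event 2 (EXEC): [MAIN] PC=1: NOP
Event 3 (EXEC): [MAIN] PC=2: DEC 4 -> ACC=-2
Event 4 (EXEC): [MAIN] PC=3: INC 5 -> ACC=3
Event 5 (EXEC): [MAIN] PC=4: INC 3 -> ACC=6
Event 6 (EXEC): [MAIN] PC=5: INC 4 -> ACC=10
Event 7 (EXEC): [MAIN] PC=6: HALT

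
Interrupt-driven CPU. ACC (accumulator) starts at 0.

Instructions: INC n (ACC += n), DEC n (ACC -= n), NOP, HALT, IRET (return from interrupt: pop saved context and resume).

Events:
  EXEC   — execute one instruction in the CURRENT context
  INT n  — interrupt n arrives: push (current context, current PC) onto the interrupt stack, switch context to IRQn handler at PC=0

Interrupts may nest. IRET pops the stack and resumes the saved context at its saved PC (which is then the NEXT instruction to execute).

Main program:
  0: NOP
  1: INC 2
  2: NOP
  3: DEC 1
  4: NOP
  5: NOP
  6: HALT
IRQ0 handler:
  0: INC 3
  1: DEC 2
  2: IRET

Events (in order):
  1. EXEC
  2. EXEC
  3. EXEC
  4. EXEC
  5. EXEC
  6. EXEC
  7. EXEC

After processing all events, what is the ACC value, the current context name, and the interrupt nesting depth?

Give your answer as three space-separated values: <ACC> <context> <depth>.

Answer: 1 MAIN 0

Derivation:
Event 1 (EXEC): [MAIN] PC=0: NOP
Event 2 (EXEC): [MAIN] PC=1: INC 2 -> ACC=2
Event 3 (EXEC): [MAIN] PC=2: NOP
Event 4 (EXEC): [MAIN] PC=3: DEC 1 -> ACC=1
Event 5 (EXEC): [MAIN] PC=4: NOP
Event 6 (EXEC): [MAIN] PC=5: NOP
Event 7 (EXEC): [MAIN] PC=6: HALT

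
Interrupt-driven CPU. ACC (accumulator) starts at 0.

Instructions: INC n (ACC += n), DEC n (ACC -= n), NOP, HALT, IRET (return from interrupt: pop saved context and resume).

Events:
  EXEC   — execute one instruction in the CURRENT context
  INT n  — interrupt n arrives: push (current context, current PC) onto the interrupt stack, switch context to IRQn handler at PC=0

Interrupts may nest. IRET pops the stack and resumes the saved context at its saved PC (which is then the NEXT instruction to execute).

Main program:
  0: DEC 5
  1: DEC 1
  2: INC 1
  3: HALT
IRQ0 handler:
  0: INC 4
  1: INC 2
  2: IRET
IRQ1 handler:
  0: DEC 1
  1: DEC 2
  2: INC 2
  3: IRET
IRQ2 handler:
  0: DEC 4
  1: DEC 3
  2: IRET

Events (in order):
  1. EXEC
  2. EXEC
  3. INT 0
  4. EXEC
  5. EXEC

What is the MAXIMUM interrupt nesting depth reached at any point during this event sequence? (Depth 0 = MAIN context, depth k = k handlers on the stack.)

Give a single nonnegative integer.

Event 1 (EXEC): [MAIN] PC=0: DEC 5 -> ACC=-5 [depth=0]
Event 2 (EXEC): [MAIN] PC=1: DEC 1 -> ACC=-6 [depth=0]
Event 3 (INT 0): INT 0 arrives: push (MAIN, PC=2), enter IRQ0 at PC=0 (depth now 1) [depth=1]
Event 4 (EXEC): [IRQ0] PC=0: INC 4 -> ACC=-2 [depth=1]
Event 5 (EXEC): [IRQ0] PC=1: INC 2 -> ACC=0 [depth=1]
Max depth observed: 1

Answer: 1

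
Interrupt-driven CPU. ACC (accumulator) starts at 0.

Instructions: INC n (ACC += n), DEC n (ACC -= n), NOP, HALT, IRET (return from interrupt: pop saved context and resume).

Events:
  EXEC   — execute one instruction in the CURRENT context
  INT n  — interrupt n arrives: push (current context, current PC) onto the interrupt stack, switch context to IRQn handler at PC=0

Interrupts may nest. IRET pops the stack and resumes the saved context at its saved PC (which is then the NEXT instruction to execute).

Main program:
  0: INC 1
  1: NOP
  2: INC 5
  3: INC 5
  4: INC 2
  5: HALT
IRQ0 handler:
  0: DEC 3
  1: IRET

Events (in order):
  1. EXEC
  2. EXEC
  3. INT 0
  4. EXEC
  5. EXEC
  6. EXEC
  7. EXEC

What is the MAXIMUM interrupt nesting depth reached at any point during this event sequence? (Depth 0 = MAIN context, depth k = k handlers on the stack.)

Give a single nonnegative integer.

Answer: 1

Derivation:
Event 1 (EXEC): [MAIN] PC=0: INC 1 -> ACC=1 [depth=0]
Event 2 (EXEC): [MAIN] PC=1: NOP [depth=0]
Event 3 (INT 0): INT 0 arrives: push (MAIN, PC=2), enter IRQ0 at PC=0 (depth now 1) [depth=1]
Event 4 (EXEC): [IRQ0] PC=0: DEC 3 -> ACC=-2 [depth=1]
Event 5 (EXEC): [IRQ0] PC=1: IRET -> resume MAIN at PC=2 (depth now 0) [depth=0]
Event 6 (EXEC): [MAIN] PC=2: INC 5 -> ACC=3 [depth=0]
Event 7 (EXEC): [MAIN] PC=3: INC 5 -> ACC=8 [depth=0]
Max depth observed: 1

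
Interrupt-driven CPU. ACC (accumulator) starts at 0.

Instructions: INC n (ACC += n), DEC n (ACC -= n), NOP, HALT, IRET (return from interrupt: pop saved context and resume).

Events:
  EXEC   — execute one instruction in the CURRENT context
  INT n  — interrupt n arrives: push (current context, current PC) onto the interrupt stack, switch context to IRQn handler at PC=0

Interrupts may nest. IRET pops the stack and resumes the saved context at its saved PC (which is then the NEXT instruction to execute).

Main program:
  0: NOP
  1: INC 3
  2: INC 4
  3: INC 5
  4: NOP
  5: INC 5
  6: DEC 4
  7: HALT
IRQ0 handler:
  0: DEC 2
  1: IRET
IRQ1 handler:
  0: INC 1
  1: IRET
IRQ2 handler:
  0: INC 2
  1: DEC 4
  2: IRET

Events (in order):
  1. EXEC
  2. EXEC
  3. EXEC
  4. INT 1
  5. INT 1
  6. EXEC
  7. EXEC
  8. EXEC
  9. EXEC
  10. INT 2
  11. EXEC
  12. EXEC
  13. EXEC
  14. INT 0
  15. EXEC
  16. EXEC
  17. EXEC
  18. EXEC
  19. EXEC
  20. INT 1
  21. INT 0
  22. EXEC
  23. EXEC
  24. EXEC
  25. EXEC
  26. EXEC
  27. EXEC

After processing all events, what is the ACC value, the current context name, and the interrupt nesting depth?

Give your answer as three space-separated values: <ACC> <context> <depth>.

Event 1 (EXEC): [MAIN] PC=0: NOP
Event 2 (EXEC): [MAIN] PC=1: INC 3 -> ACC=3
Event 3 (EXEC): [MAIN] PC=2: INC 4 -> ACC=7
Event 4 (INT 1): INT 1 arrives: push (MAIN, PC=3), enter IRQ1 at PC=0 (depth now 1)
Event 5 (INT 1): INT 1 arrives: push (IRQ1, PC=0), enter IRQ1 at PC=0 (depth now 2)
Event 6 (EXEC): [IRQ1] PC=0: INC 1 -> ACC=8
Event 7 (EXEC): [IRQ1] PC=1: IRET -> resume IRQ1 at PC=0 (depth now 1)
Event 8 (EXEC): [IRQ1] PC=0: INC 1 -> ACC=9
Event 9 (EXEC): [IRQ1] PC=1: IRET -> resume MAIN at PC=3 (depth now 0)
Event 10 (INT 2): INT 2 arrives: push (MAIN, PC=3), enter IRQ2 at PC=0 (depth now 1)
Event 11 (EXEC): [IRQ2] PC=0: INC 2 -> ACC=11
Event 12 (EXEC): [IRQ2] PC=1: DEC 4 -> ACC=7
Event 13 (EXEC): [IRQ2] PC=2: IRET -> resume MAIN at PC=3 (depth now 0)
Event 14 (INT 0): INT 0 arrives: push (MAIN, PC=3), enter IRQ0 at PC=0 (depth now 1)
Event 15 (EXEC): [IRQ0] PC=0: DEC 2 -> ACC=5
Event 16 (EXEC): [IRQ0] PC=1: IRET -> resume MAIN at PC=3 (depth now 0)
Event 17 (EXEC): [MAIN] PC=3: INC 5 -> ACC=10
Event 18 (EXEC): [MAIN] PC=4: NOP
Event 19 (EXEC): [MAIN] PC=5: INC 5 -> ACC=15
Event 20 (INT 1): INT 1 arrives: push (MAIN, PC=6), enter IRQ1 at PC=0 (depth now 1)
Event 21 (INT 0): INT 0 arrives: push (IRQ1, PC=0), enter IRQ0 at PC=0 (depth now 2)
Event 22 (EXEC): [IRQ0] PC=0: DEC 2 -> ACC=13
Event 23 (EXEC): [IRQ0] PC=1: IRET -> resume IRQ1 at PC=0 (depth now 1)
Event 24 (EXEC): [IRQ1] PC=0: INC 1 -> ACC=14
Event 25 (EXEC): [IRQ1] PC=1: IRET -> resume MAIN at PC=6 (depth now 0)
Event 26 (EXEC): [MAIN] PC=6: DEC 4 -> ACC=10
Event 27 (EXEC): [MAIN] PC=7: HALT

Answer: 10 MAIN 0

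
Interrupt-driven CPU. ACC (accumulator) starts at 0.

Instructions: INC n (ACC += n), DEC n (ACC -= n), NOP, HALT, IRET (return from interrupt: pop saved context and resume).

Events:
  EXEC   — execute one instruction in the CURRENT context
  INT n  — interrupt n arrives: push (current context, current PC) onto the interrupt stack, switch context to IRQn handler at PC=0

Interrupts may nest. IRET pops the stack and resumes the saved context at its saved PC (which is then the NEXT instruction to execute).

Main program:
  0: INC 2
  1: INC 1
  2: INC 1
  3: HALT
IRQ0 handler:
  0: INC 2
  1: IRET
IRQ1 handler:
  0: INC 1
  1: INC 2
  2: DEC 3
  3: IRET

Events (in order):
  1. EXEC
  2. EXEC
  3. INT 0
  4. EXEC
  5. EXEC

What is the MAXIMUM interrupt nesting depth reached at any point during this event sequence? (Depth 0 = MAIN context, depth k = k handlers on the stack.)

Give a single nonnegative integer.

Event 1 (EXEC): [MAIN] PC=0: INC 2 -> ACC=2 [depth=0]
Event 2 (EXEC): [MAIN] PC=1: INC 1 -> ACC=3 [depth=0]
Event 3 (INT 0): INT 0 arrives: push (MAIN, PC=2), enter IRQ0 at PC=0 (depth now 1) [depth=1]
Event 4 (EXEC): [IRQ0] PC=0: INC 2 -> ACC=5 [depth=1]
Event 5 (EXEC): [IRQ0] PC=1: IRET -> resume MAIN at PC=2 (depth now 0) [depth=0]
Max depth observed: 1

Answer: 1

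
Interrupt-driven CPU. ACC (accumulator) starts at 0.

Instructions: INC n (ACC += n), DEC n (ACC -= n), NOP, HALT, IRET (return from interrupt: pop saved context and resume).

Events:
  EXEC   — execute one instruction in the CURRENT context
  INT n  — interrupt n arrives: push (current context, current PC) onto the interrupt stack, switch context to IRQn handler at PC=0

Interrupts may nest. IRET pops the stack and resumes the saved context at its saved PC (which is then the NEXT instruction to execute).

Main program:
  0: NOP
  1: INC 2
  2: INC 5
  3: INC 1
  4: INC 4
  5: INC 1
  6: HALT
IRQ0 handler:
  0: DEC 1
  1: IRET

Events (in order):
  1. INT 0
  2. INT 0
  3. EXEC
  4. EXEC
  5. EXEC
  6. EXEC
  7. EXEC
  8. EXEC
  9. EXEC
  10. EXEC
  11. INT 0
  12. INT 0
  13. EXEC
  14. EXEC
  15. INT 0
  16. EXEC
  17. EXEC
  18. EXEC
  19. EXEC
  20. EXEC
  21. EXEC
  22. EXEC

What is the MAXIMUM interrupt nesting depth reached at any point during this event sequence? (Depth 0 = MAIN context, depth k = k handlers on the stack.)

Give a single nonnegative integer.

Event 1 (INT 0): INT 0 arrives: push (MAIN, PC=0), enter IRQ0 at PC=0 (depth now 1) [depth=1]
Event 2 (INT 0): INT 0 arrives: push (IRQ0, PC=0), enter IRQ0 at PC=0 (depth now 2) [depth=2]
Event 3 (EXEC): [IRQ0] PC=0: DEC 1 -> ACC=-1 [depth=2]
Event 4 (EXEC): [IRQ0] PC=1: IRET -> resume IRQ0 at PC=0 (depth now 1) [depth=1]
Event 5 (EXEC): [IRQ0] PC=0: DEC 1 -> ACC=-2 [depth=1]
Event 6 (EXEC): [IRQ0] PC=1: IRET -> resume MAIN at PC=0 (depth now 0) [depth=0]
Event 7 (EXEC): [MAIN] PC=0: NOP [depth=0]
Event 8 (EXEC): [MAIN] PC=1: INC 2 -> ACC=0 [depth=0]
Event 9 (EXEC): [MAIN] PC=2: INC 5 -> ACC=5 [depth=0]
Event 10 (EXEC): [MAIN] PC=3: INC 1 -> ACC=6 [depth=0]
Event 11 (INT 0): INT 0 arrives: push (MAIN, PC=4), enter IRQ0 at PC=0 (depth now 1) [depth=1]
Event 12 (INT 0): INT 0 arrives: push (IRQ0, PC=0), enter IRQ0 at PC=0 (depth now 2) [depth=2]
Event 13 (EXEC): [IRQ0] PC=0: DEC 1 -> ACC=5 [depth=2]
Event 14 (EXEC): [IRQ0] PC=1: IRET -> resume IRQ0 at PC=0 (depth now 1) [depth=1]
Event 15 (INT 0): INT 0 arrives: push (IRQ0, PC=0), enter IRQ0 at PC=0 (depth now 2) [depth=2]
Event 16 (EXEC): [IRQ0] PC=0: DEC 1 -> ACC=4 [depth=2]
Event 17 (EXEC): [IRQ0] PC=1: IRET -> resume IRQ0 at PC=0 (depth now 1) [depth=1]
Event 18 (EXEC): [IRQ0] PC=0: DEC 1 -> ACC=3 [depth=1]
Event 19 (EXEC): [IRQ0] PC=1: IRET -> resume MAIN at PC=4 (depth now 0) [depth=0]
Event 20 (EXEC): [MAIN] PC=4: INC 4 -> ACC=7 [depth=0]
Event 21 (EXEC): [MAIN] PC=5: INC 1 -> ACC=8 [depth=0]
Event 22 (EXEC): [MAIN] PC=6: HALT [depth=0]
Max depth observed: 2

Answer: 2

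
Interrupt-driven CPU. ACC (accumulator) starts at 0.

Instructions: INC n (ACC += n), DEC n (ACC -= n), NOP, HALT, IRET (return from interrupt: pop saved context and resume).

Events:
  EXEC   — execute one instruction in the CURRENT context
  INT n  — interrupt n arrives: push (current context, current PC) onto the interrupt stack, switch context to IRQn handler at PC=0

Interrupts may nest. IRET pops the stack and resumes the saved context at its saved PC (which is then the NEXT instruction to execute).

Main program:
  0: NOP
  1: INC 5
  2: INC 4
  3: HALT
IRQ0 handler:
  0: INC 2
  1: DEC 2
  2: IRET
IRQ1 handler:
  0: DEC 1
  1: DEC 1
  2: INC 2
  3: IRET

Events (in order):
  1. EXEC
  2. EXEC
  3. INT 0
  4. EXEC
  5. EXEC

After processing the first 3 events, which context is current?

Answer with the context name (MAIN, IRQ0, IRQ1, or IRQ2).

Event 1 (EXEC): [MAIN] PC=0: NOP
Event 2 (EXEC): [MAIN] PC=1: INC 5 -> ACC=5
Event 3 (INT 0): INT 0 arrives: push (MAIN, PC=2), enter IRQ0 at PC=0 (depth now 1)

Answer: IRQ0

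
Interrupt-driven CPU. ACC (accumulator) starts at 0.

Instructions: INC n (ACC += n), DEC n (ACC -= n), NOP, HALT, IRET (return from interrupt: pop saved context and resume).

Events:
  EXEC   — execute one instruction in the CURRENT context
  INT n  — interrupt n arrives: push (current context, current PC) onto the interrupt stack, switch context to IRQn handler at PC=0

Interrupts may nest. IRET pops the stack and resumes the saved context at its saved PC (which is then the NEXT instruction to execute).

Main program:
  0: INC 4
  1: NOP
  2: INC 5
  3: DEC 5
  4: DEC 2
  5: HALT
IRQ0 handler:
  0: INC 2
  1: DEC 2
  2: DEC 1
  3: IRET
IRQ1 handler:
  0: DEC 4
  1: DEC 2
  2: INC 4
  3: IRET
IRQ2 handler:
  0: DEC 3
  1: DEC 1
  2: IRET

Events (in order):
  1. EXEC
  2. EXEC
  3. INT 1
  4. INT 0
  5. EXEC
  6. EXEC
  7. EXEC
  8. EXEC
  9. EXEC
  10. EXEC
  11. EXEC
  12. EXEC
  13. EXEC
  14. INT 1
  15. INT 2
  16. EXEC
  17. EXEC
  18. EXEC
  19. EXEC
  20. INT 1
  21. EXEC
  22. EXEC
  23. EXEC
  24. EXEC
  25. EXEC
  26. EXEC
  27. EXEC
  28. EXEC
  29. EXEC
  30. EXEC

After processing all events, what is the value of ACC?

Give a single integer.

Event 1 (EXEC): [MAIN] PC=0: INC 4 -> ACC=4
Event 2 (EXEC): [MAIN] PC=1: NOP
Event 3 (INT 1): INT 1 arrives: push (MAIN, PC=2), enter IRQ1 at PC=0 (depth now 1)
Event 4 (INT 0): INT 0 arrives: push (IRQ1, PC=0), enter IRQ0 at PC=0 (depth now 2)
Event 5 (EXEC): [IRQ0] PC=0: INC 2 -> ACC=6
Event 6 (EXEC): [IRQ0] PC=1: DEC 2 -> ACC=4
Event 7 (EXEC): [IRQ0] PC=2: DEC 1 -> ACC=3
Event 8 (EXEC): [IRQ0] PC=3: IRET -> resume IRQ1 at PC=0 (depth now 1)
Event 9 (EXEC): [IRQ1] PC=0: DEC 4 -> ACC=-1
Event 10 (EXEC): [IRQ1] PC=1: DEC 2 -> ACC=-3
Event 11 (EXEC): [IRQ1] PC=2: INC 4 -> ACC=1
Event 12 (EXEC): [IRQ1] PC=3: IRET -> resume MAIN at PC=2 (depth now 0)
Event 13 (EXEC): [MAIN] PC=2: INC 5 -> ACC=6
Event 14 (INT 1): INT 1 arrives: push (MAIN, PC=3), enter IRQ1 at PC=0 (depth now 1)
Event 15 (INT 2): INT 2 arrives: push (IRQ1, PC=0), enter IRQ2 at PC=0 (depth now 2)
Event 16 (EXEC): [IRQ2] PC=0: DEC 3 -> ACC=3
Event 17 (EXEC): [IRQ2] PC=1: DEC 1 -> ACC=2
Event 18 (EXEC): [IRQ2] PC=2: IRET -> resume IRQ1 at PC=0 (depth now 1)
Event 19 (EXEC): [IRQ1] PC=0: DEC 4 -> ACC=-2
Event 20 (INT 1): INT 1 arrives: push (IRQ1, PC=1), enter IRQ1 at PC=0 (depth now 2)
Event 21 (EXEC): [IRQ1] PC=0: DEC 4 -> ACC=-6
Event 22 (EXEC): [IRQ1] PC=1: DEC 2 -> ACC=-8
Event 23 (EXEC): [IRQ1] PC=2: INC 4 -> ACC=-4
Event 24 (EXEC): [IRQ1] PC=3: IRET -> resume IRQ1 at PC=1 (depth now 1)
Event 25 (EXEC): [IRQ1] PC=1: DEC 2 -> ACC=-6
Event 26 (EXEC): [IRQ1] PC=2: INC 4 -> ACC=-2
Event 27 (EXEC): [IRQ1] PC=3: IRET -> resume MAIN at PC=3 (depth now 0)
Event 28 (EXEC): [MAIN] PC=3: DEC 5 -> ACC=-7
Event 29 (EXEC): [MAIN] PC=4: DEC 2 -> ACC=-9
Event 30 (EXEC): [MAIN] PC=5: HALT

Answer: -9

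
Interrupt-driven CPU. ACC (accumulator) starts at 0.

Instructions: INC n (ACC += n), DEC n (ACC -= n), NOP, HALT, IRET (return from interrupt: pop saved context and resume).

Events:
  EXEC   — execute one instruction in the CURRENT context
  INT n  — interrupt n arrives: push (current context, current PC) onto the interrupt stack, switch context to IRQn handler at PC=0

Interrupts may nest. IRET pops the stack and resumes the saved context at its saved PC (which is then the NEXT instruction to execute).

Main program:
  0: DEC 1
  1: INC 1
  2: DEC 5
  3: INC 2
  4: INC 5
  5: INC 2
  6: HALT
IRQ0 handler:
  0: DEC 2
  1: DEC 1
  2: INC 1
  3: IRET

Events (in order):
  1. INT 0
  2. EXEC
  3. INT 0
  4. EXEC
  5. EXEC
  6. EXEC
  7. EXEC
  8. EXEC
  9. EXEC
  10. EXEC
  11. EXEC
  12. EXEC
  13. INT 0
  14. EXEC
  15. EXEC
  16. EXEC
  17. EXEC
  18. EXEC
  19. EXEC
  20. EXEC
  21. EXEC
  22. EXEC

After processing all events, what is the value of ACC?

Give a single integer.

Answer: -2

Derivation:
Event 1 (INT 0): INT 0 arrives: push (MAIN, PC=0), enter IRQ0 at PC=0 (depth now 1)
Event 2 (EXEC): [IRQ0] PC=0: DEC 2 -> ACC=-2
Event 3 (INT 0): INT 0 arrives: push (IRQ0, PC=1), enter IRQ0 at PC=0 (depth now 2)
Event 4 (EXEC): [IRQ0] PC=0: DEC 2 -> ACC=-4
Event 5 (EXEC): [IRQ0] PC=1: DEC 1 -> ACC=-5
Event 6 (EXEC): [IRQ0] PC=2: INC 1 -> ACC=-4
Event 7 (EXEC): [IRQ0] PC=3: IRET -> resume IRQ0 at PC=1 (depth now 1)
Event 8 (EXEC): [IRQ0] PC=1: DEC 1 -> ACC=-5
Event 9 (EXEC): [IRQ0] PC=2: INC 1 -> ACC=-4
Event 10 (EXEC): [IRQ0] PC=3: IRET -> resume MAIN at PC=0 (depth now 0)
Event 11 (EXEC): [MAIN] PC=0: DEC 1 -> ACC=-5
Event 12 (EXEC): [MAIN] PC=1: INC 1 -> ACC=-4
Event 13 (INT 0): INT 0 arrives: push (MAIN, PC=2), enter IRQ0 at PC=0 (depth now 1)
Event 14 (EXEC): [IRQ0] PC=0: DEC 2 -> ACC=-6
Event 15 (EXEC): [IRQ0] PC=1: DEC 1 -> ACC=-7
Event 16 (EXEC): [IRQ0] PC=2: INC 1 -> ACC=-6
Event 17 (EXEC): [IRQ0] PC=3: IRET -> resume MAIN at PC=2 (depth now 0)
Event 18 (EXEC): [MAIN] PC=2: DEC 5 -> ACC=-11
Event 19 (EXEC): [MAIN] PC=3: INC 2 -> ACC=-9
Event 20 (EXEC): [MAIN] PC=4: INC 5 -> ACC=-4
Event 21 (EXEC): [MAIN] PC=5: INC 2 -> ACC=-2
Event 22 (EXEC): [MAIN] PC=6: HALT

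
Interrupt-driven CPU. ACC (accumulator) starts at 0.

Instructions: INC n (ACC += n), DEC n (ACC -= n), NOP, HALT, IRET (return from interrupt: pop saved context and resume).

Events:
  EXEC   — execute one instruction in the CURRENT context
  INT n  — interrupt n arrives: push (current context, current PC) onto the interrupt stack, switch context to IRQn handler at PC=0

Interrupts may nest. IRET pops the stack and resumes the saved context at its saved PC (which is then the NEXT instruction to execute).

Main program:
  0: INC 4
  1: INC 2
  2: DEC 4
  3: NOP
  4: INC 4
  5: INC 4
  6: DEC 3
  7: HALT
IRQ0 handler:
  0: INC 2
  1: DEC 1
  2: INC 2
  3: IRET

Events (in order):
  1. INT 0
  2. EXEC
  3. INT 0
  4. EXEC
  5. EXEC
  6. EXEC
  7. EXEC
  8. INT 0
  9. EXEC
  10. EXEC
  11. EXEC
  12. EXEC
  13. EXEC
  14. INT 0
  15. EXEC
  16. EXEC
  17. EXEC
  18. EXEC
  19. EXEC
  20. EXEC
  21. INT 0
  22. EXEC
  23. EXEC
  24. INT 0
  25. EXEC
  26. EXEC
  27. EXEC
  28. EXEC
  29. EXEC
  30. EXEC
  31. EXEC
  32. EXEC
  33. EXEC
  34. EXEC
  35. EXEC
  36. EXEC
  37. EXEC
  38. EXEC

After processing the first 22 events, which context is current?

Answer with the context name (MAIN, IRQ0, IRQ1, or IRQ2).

Event 1 (INT 0): INT 0 arrives: push (MAIN, PC=0), enter IRQ0 at PC=0 (depth now 1)
Event 2 (EXEC): [IRQ0] PC=0: INC 2 -> ACC=2
Event 3 (INT 0): INT 0 arrives: push (IRQ0, PC=1), enter IRQ0 at PC=0 (depth now 2)
Event 4 (EXEC): [IRQ0] PC=0: INC 2 -> ACC=4
Event 5 (EXEC): [IRQ0] PC=1: DEC 1 -> ACC=3
Event 6 (EXEC): [IRQ0] PC=2: INC 2 -> ACC=5
Event 7 (EXEC): [IRQ0] PC=3: IRET -> resume IRQ0 at PC=1 (depth now 1)
Event 8 (INT 0): INT 0 arrives: push (IRQ0, PC=1), enter IRQ0 at PC=0 (depth now 2)
Event 9 (EXEC): [IRQ0] PC=0: INC 2 -> ACC=7
Event 10 (EXEC): [IRQ0] PC=1: DEC 1 -> ACC=6
Event 11 (EXEC): [IRQ0] PC=2: INC 2 -> ACC=8
Event 12 (EXEC): [IRQ0] PC=3: IRET -> resume IRQ0 at PC=1 (depth now 1)
Event 13 (EXEC): [IRQ0] PC=1: DEC 1 -> ACC=7
Event 14 (INT 0): INT 0 arrives: push (IRQ0, PC=2), enter IRQ0 at PC=0 (depth now 2)
Event 15 (EXEC): [IRQ0] PC=0: INC 2 -> ACC=9
Event 16 (EXEC): [IRQ0] PC=1: DEC 1 -> ACC=8
Event 17 (EXEC): [IRQ0] PC=2: INC 2 -> ACC=10
Event 18 (EXEC): [IRQ0] PC=3: IRET -> resume IRQ0 at PC=2 (depth now 1)
Event 19 (EXEC): [IRQ0] PC=2: INC 2 -> ACC=12
Event 20 (EXEC): [IRQ0] PC=3: IRET -> resume MAIN at PC=0 (depth now 0)
Event 21 (INT 0): INT 0 arrives: push (MAIN, PC=0), enter IRQ0 at PC=0 (depth now 1)
Event 22 (EXEC): [IRQ0] PC=0: INC 2 -> ACC=14

Answer: IRQ0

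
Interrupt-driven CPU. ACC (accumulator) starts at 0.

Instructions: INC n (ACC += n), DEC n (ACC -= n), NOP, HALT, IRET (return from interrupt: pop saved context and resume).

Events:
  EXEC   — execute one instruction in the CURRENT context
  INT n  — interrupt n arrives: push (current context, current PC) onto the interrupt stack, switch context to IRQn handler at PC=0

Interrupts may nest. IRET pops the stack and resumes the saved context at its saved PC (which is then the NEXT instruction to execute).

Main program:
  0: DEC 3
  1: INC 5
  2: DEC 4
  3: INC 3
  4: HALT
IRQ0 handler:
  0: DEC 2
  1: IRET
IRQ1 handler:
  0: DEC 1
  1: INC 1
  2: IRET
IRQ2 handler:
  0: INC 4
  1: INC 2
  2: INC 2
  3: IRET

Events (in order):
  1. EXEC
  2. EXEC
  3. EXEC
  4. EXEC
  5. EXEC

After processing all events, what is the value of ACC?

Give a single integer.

Answer: 1

Derivation:
Event 1 (EXEC): [MAIN] PC=0: DEC 3 -> ACC=-3
Event 2 (EXEC): [MAIN] PC=1: INC 5 -> ACC=2
Event 3 (EXEC): [MAIN] PC=2: DEC 4 -> ACC=-2
Event 4 (EXEC): [MAIN] PC=3: INC 3 -> ACC=1
Event 5 (EXEC): [MAIN] PC=4: HALT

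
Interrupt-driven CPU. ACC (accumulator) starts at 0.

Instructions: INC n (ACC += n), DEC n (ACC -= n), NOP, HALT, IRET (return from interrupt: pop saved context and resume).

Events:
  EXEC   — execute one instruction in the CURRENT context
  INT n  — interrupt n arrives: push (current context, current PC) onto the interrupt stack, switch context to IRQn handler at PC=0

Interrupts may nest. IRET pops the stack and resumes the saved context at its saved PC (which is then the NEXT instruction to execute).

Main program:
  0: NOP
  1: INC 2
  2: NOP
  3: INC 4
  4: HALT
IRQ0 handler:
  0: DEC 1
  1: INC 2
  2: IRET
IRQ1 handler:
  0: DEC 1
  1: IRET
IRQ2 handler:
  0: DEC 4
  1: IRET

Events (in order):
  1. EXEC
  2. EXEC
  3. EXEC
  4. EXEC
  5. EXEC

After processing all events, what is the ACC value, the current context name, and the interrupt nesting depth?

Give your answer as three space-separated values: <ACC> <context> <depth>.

Event 1 (EXEC): [MAIN] PC=0: NOP
Event 2 (EXEC): [MAIN] PC=1: INC 2 -> ACC=2
Event 3 (EXEC): [MAIN] PC=2: NOP
Event 4 (EXEC): [MAIN] PC=3: INC 4 -> ACC=6
Event 5 (EXEC): [MAIN] PC=4: HALT

Answer: 6 MAIN 0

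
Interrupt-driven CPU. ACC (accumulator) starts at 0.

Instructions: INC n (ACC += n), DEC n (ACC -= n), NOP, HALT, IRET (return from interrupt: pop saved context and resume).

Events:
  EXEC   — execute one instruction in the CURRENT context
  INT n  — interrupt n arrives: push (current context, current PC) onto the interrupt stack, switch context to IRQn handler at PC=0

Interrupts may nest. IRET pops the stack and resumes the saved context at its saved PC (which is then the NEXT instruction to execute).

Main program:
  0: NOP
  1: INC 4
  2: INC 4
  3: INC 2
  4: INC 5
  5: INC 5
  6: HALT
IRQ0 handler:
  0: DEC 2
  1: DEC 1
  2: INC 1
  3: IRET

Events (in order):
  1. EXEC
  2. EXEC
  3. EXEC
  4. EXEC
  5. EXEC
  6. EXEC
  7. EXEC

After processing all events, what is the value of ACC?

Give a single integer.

Answer: 20

Derivation:
Event 1 (EXEC): [MAIN] PC=0: NOP
Event 2 (EXEC): [MAIN] PC=1: INC 4 -> ACC=4
Event 3 (EXEC): [MAIN] PC=2: INC 4 -> ACC=8
Event 4 (EXEC): [MAIN] PC=3: INC 2 -> ACC=10
Event 5 (EXEC): [MAIN] PC=4: INC 5 -> ACC=15
Event 6 (EXEC): [MAIN] PC=5: INC 5 -> ACC=20
Event 7 (EXEC): [MAIN] PC=6: HALT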